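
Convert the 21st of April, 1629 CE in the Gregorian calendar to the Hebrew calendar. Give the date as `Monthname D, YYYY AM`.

Julian Day Number of the source date = 2316151.
Converting JDN 2316151 to the Hebrew calendar gives 28 Nisan 5389 AM.

Nisan 28, 5389 AM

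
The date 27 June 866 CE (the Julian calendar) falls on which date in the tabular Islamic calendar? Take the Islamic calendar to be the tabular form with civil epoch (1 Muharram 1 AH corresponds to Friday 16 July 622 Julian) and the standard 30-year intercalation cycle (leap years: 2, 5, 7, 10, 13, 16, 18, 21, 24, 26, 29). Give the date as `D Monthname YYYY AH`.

9 Jumada al-Thani 252 AH

The source date corresponds to 1 July 866 in the proleptic Gregorian calendar (JDN 2037542).
That day falls on 9 Jumada al-Thani 252 AH in the tabular Islamic calendar.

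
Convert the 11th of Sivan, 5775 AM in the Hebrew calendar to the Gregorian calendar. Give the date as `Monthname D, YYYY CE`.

May 29, 2015 CE

Both dates share Julian Day Number 2457172; in the Gregorian calendar that is 29 May 2015 CE.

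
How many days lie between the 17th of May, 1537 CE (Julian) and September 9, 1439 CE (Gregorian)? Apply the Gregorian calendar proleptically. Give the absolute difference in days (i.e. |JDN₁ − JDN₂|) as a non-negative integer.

JDN of the first date = 2282584.
JDN of the second date = 2246895.
|2246895 − 2282584| = 35689.

35689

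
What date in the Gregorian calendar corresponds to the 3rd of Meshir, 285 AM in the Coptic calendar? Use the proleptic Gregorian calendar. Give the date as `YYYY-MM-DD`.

Both dates share Julian Day Number 1928913; in the Gregorian calendar that is 30 January 569 CE.

0569-01-30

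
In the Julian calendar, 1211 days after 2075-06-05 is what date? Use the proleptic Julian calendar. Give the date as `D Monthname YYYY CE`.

28 September 2078 CE

The starting date is JDN 2479107; 2479107 + 1211 = 2480318.
JDN 2480318 corresponds to 28 September 2078 CE.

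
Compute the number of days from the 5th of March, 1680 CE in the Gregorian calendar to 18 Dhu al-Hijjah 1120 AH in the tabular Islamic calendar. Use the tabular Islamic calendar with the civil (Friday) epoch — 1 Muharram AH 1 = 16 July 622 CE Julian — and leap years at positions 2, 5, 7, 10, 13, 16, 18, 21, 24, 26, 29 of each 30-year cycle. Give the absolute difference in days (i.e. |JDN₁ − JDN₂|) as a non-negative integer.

First date → JDN 2334732; second date → JDN 2345318.
The interval is |2334732 − 2345318| = 10586 days.

10586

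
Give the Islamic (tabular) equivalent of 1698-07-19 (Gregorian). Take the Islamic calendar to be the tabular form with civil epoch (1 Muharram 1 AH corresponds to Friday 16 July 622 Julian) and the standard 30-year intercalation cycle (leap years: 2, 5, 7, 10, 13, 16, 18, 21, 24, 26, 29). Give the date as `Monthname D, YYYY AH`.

Both dates share Julian Day Number 2341442; in the tabular Islamic calendar that is 10 Muharram 1110 AH.

Muharram 10, 1110 AH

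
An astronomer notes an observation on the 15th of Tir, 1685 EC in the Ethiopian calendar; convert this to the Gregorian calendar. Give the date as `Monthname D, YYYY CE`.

January 20, 1693 CE

Julian Day Number of the source date = 2339436.
Converting JDN 2339436 to the Gregorian calendar gives 20 January 1693 CE.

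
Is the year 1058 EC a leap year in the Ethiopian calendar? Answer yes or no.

no

1058 mod 4 = 2; in the Ethiopian calendar a year is leap when year mod 4 = 3, so it is a common year.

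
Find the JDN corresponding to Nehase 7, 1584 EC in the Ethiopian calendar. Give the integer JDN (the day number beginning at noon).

Equivalently 10 August 1592 (Gregorian).
JDN 2400001 is 17 November 1858 CE (Gregorian), MJD 0; the target day is −97253 days from there, so JDN = 2302748.

2302748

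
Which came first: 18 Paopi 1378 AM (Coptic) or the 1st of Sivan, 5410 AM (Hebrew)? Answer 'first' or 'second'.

The two dates have Julian Day Numbers 2328026 and 2323861 respectively.
Since 2323861 < 2328026, the second date comes first.

second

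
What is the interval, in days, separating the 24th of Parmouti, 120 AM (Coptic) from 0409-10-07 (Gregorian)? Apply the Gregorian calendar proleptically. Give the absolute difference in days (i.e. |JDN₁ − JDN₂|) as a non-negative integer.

First date → JDN 1868728; second date → JDN 1870724.
The interval is |1868728 − 1870724| = 1996 days.

1996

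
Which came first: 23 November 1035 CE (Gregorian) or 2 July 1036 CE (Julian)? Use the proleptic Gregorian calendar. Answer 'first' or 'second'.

first

The two dates have Julian Day Numbers 2099412 and 2099640 respectively.
Since 2099412 < 2099640, the first date comes first.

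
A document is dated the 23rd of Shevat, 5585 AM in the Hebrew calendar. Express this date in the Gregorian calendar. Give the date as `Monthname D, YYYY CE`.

Julian Day Number of the source date = 2387669.
Converting JDN 2387669 to the Gregorian calendar gives 11 February 1825 CE.

February 11, 1825 CE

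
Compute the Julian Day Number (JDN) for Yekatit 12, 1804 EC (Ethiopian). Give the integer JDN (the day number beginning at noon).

Equivalently 19 February 1812 (Gregorian).
JDN 2451545 is 1 January 2000 CE (Gregorian); the target day is −68617 days from there, so JDN = 2382928.

2382928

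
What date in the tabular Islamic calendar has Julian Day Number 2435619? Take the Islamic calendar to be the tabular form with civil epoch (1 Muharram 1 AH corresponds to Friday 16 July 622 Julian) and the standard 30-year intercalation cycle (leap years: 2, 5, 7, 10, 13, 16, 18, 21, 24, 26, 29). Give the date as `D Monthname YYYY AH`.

The Gregorian equivalent of JDN 2435619 is 25 May 1956.
In the tabular Islamic calendar that day is 14 Shawwal 1375 AH.

14 Shawwal 1375 AH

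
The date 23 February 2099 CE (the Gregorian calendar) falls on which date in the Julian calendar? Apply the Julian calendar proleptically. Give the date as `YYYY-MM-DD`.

At this point the Julian calendar is 13 days behind the Gregorian.
23 February 2099 Gregorian − 13 days → 10 February 2099 Julian.

2099-02-10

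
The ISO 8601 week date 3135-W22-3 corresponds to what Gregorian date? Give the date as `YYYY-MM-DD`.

3135-05-29

ISO week 1 of 3135 is the week containing the first Thursday of 3135.
Week 22, day 3 (Wednesday) lands on 3135-05-29.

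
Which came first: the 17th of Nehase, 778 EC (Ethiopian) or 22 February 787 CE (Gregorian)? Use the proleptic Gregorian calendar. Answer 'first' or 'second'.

First date → JDN 2008366; second date → JDN 2008558.
JDN 2008366 < JDN 2008558, so the first date is earlier.

first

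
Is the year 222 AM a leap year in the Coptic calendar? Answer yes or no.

no

222 mod 4 = 2; in the Coptic calendar a year is leap when year mod 4 = 3, so it is a common year.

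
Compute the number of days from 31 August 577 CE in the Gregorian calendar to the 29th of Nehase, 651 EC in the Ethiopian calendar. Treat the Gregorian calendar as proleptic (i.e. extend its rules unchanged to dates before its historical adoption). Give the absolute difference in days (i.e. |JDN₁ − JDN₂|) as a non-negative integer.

29943

First date → JDN 1932048; second date → JDN 1961991.
The interval is |1932048 − 1961991| = 29943 days.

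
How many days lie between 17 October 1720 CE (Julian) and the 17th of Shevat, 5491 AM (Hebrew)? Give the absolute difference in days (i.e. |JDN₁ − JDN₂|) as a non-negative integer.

JDN of the first date = 2349578.
JDN of the second date = 2353318.
|2353318 − 2349578| = 3740.

3740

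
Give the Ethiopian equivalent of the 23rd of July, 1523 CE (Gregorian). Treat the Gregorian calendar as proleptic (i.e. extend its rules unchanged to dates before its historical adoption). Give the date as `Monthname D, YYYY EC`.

Julian Day Number of the source date = 2277527.
Converting JDN 2277527 to the Ethiopian calendar gives 19 Hamle 1515 EC.

Hamle 19, 1515 EC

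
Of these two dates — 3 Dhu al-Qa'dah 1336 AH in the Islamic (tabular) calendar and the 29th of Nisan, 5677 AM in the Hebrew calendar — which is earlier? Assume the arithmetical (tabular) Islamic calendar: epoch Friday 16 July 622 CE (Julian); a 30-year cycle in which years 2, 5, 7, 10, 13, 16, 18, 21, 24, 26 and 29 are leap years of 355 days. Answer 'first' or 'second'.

The two dates have Julian Day Numbers 2421816 and 2421340 respectively.
Since 2421340 < 2421816, the second date comes first.

second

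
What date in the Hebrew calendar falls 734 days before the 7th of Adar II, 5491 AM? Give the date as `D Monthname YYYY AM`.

The starting date is JDN 2353368; 2353368 − 734 = 2352634.
JDN 2352634 corresponds to 10 Adar II 5489 AM.

10 Adar II 5489 AM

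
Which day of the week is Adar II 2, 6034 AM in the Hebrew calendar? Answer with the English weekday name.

Equivalently 12 March 2274 Gregorian, JDN 2551692.
JDN 2551692 mod 7 = 3, and JDN 0 was a Monday, so this is a Thursday.

Thursday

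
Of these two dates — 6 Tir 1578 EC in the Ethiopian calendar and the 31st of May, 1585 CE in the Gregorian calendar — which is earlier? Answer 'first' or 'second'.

second

First date → JDN 2300345; second date → JDN 2300120.
JDN 2300120 < JDN 2300345, so the second date is earlier.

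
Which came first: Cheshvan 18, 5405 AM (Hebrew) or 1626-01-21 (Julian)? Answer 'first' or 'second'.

Converting both to JDN: 2321840 vs 2314975; the smaller is the second.

second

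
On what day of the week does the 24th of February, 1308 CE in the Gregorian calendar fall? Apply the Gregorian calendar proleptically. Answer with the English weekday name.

JDN 2198851 mod 7 = 4, and JDN 0 was a Monday, so this is a Friday.

Friday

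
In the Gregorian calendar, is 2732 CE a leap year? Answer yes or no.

yes

2732 is divisible by 4 and not by 100, so it is a leap year.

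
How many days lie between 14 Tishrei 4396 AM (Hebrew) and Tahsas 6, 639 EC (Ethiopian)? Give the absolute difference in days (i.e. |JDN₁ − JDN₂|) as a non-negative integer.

First date → JDN 1953265; second date → JDN 1957345.
The interval is |1953265 − 1957345| = 4080 days.

4080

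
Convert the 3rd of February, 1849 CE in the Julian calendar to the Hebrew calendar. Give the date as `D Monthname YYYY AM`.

The source date corresponds to 15 February 1849 in the Gregorian calendar (JDN 2396439).
That day falls on 23 Shevat 5609 AM in the Hebrew calendar.

23 Shevat 5609 AM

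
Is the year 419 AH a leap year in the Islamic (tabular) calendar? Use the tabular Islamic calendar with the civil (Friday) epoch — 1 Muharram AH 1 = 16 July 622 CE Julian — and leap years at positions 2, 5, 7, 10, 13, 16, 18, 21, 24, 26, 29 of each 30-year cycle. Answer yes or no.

yes

Year 419 AH is year 29 of its 30-year cycle; leap positions are 2, 5, 7, 10, 13, 16, 18, 21, 24, 26, 29, so it is a leap year (355 days).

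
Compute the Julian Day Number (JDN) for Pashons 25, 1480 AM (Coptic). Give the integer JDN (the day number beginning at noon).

Equivalently 31 May 1764 (Gregorian).
JDN 2299161 is 15 October 1582 CE (Gregorian); the target day is +66338 days from there, so JDN = 2365499.

2365499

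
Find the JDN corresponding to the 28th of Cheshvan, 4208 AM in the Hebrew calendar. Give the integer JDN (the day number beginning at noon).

Equivalently 24 November 447 (proleptic Gregorian).
JDN 2299161 is 15 October 1582 CE (Gregorian); the target day is −414510 days from there, so JDN = 1884651.

1884651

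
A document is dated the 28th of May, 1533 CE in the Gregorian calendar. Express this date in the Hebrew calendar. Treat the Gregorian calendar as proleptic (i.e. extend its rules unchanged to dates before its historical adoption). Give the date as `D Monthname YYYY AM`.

23 Iyar 5293 AM

Both dates share Julian Day Number 2281124; in the Hebrew calendar that is 23 Iyar 5293 AM.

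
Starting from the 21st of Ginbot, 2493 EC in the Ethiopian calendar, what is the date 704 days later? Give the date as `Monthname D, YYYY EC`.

The starting date is JDN 2634684; 2634684 + 704 = 2635388.
JDN 2635388 corresponds to Miyazya 25, 2495 EC.

Miyazya 25, 2495 EC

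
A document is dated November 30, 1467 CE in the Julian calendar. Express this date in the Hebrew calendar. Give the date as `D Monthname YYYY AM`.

The source date corresponds to 9 December 1467 in the proleptic Gregorian calendar (JDN 2257213).
That day falls on 4 Tevet 5228 AM in the Hebrew calendar.

4 Tevet 5228 AM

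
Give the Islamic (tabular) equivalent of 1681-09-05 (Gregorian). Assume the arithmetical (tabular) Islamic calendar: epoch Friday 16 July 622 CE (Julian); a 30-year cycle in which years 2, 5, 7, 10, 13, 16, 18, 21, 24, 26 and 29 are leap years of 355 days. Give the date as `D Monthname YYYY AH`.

21 Sha'ban 1092 AH

Julian Day Number of the source date = 2335281.
Converting JDN 2335281 to the tabular Islamic calendar gives 21 Sha'ban 1092 AH.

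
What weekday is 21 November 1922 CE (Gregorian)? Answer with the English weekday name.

JDN 2423380 mod 7 = 1, and JDN 0 was a Monday, so this is a Tuesday.

Tuesday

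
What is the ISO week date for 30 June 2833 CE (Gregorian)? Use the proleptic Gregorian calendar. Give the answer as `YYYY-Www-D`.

The weekday is Thursday (ISO weekday 4).
That Thursday belongs to ISO week 26 of ISO year 2833.

2833-W26-4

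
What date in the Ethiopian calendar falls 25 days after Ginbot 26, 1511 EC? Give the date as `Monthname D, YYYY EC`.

Sene 21, 1511 EC

The starting date is JDN 2276013; 2276013 + 25 = 2276038.
JDN 2276038 corresponds to Sene 21, 1511 EC.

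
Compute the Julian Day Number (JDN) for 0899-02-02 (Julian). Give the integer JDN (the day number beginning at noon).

Equivalently 6 February 899 (proleptic Gregorian).
JDN 2400001 is 17 November 1858 CE (Gregorian), MJD 0; the target day is −350551 days from there, so JDN = 2049450.

2049450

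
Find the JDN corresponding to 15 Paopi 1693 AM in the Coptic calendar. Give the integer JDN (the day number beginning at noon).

2443077

In the Gregorian calendar the same day is 25 October 1976.
JDN 2400001 is 17 November 1858 CE (Gregorian), MJD 0; the target day is +43076 days from there, so JDN = 2443077.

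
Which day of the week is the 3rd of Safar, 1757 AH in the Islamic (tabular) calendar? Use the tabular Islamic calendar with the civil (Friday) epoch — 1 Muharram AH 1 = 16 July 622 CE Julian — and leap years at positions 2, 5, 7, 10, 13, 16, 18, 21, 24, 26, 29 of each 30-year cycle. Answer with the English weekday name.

Friday

In the Gregorian calendar this is 7 May 2326 (JDN 2570740).
2570740 ≡ 4 (mod 7); counting from Monday = 0 gives Friday.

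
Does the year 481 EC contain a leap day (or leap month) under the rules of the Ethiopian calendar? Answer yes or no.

481 mod 4 = 1; in the Ethiopian calendar a year is leap when year mod 4 = 3, so it is a common year.

no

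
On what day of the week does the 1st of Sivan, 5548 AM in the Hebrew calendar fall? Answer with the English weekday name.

Friday

Equivalently 6 June 1788 Gregorian, JDN 2374271.
Since JDN mod 7 = 4 (0 = Monday), the day is Friday.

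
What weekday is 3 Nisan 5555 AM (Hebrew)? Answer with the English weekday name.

Equivalently 23 March 1795 Gregorian, JDN 2376752.
JDN 2376752 mod 7 = 0, and JDN 0 was a Monday, so this is a Monday.

Monday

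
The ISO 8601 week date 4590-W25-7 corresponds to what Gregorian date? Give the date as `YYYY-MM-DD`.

4590-06-27

ISO week 1 of 4590 is the week containing the first Thursday of 4590.
Week 25, day 7 (Sunday) lands on 4590-06-27.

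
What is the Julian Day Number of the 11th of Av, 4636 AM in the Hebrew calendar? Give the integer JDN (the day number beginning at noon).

2041233

In the proleptic Gregorian calendar the same day is 8 August 876.
JDN 2400001 is 17 November 1858 CE (Gregorian), MJD 0; the target day is −358768 days from there, so JDN = 2041233.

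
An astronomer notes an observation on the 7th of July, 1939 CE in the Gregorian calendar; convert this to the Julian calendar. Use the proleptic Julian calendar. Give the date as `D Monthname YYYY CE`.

24 June 1939 CE

For dates in this range the Gregorian date is 13 days ahead of the Julian.
7 July 1939 Gregorian − 13 days → 24 June 1939 Julian.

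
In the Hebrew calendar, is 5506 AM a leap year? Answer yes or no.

no

Hebrew year 5506 is year 15 of its 19-year Metonic cycle; leap years are at positions 3, 6, 8, 11, 14, 17, 19, so it is a common year (12 months).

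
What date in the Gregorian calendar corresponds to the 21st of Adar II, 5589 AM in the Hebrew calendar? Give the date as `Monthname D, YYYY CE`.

Julian Day Number of the source date = 2389173.
Converting JDN 2389173 to the Gregorian calendar gives 26 March 1829 CE.

March 26, 1829 CE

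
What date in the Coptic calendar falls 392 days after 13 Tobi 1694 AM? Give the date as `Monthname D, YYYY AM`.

Meshir 10, 1695 AM

Counting 392 days forward from JDN 2443530 reaches JDN 2443922, which is Meshir 10, 1695 AM.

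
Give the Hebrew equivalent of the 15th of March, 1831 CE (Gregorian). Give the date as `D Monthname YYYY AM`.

Julian Day Number of the source date = 2389892.
Converting JDN 2389892 to the Hebrew calendar gives 1 Nisan 5591 AM.

1 Nisan 5591 AM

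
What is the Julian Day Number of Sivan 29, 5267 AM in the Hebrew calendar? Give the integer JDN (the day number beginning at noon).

2271649

In the proleptic Gregorian calendar the same day is 19 June 1507.
JDN 2400001 is 17 November 1858 CE (Gregorian), MJD 0; the target day is −128352 days from there, so JDN = 2271649.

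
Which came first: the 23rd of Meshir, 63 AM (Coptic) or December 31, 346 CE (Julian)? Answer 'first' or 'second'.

Converting both to JDN: 1847847 vs 1847799; the smaller is the second.

second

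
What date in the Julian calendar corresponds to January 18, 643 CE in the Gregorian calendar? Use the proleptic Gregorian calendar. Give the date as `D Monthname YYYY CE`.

15 January 643 CE

At this point the Julian calendar is 3 days behind the Gregorian.
18 January 643 Gregorian − 3 days → 15 January 643 Julian.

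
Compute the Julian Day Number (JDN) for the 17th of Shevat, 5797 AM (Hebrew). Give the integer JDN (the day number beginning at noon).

Equivalently 2 February 2037 (Gregorian).
JDN 2451545 is 1 January 2000 CE (Gregorian); the target day is +13547 days from there, so JDN = 2465092.

2465092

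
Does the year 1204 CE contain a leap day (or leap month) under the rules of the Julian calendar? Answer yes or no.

yes

1204 mod 4 = 0, so it is a leap year in the Julian calendar.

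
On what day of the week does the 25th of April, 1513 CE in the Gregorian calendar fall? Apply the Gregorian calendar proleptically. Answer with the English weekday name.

Friday

Since JDN mod 7 = 4 (0 = Monday), the day is Friday.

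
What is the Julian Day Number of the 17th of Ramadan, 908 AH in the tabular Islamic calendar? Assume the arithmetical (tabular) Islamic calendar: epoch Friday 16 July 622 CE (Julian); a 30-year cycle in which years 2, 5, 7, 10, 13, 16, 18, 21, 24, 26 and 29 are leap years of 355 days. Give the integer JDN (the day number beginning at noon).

Equivalently 26 March 1503 (proleptic Gregorian).
JDN 2451545 is 1 January 2000 CE (Gregorian); the target day is −181442 days from there, so JDN = 2270103.

2270103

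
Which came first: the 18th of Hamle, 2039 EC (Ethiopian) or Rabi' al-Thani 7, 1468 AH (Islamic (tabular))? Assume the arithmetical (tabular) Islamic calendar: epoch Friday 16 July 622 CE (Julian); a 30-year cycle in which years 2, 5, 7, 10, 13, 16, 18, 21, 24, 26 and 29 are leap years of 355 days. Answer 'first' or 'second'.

The two dates have Julian Day Numbers 2468917 and 2468391 respectively.
Since 2468391 < 2468917, the second date comes first.

second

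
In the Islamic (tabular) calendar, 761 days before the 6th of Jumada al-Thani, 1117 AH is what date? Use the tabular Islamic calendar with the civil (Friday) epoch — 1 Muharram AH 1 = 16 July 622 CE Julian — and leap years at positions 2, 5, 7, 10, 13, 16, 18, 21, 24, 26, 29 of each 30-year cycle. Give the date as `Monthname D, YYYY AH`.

Rabi' al-Thani 13, 1115 AH

Counting 761 days back from JDN 2344066 reaches JDN 2343305, which is Rabi' al-Thani 13, 1115 AH.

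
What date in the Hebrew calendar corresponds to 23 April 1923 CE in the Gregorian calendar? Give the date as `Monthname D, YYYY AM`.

Iyar 7, 5683 AM

Both dates share Julian Day Number 2423533; in the Hebrew calendar that is 7 Iyar 5683 AM.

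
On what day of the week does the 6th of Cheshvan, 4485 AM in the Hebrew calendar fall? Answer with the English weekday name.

Saturday

This is JDN 1985800 (1 November 724 Gregorian).
JDN 1985800 mod 7 = 5, and JDN 0 was a Monday, so this is a Saturday.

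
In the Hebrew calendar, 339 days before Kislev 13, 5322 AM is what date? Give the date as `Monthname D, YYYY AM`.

JDN of Kislev 13, 5322 AM = 2291538.
2291538 − 339 = 2291199.
JDN 2291199 in the Hebrew calendar is Kislev 28, 5321 AM.

Kislev 28, 5321 AM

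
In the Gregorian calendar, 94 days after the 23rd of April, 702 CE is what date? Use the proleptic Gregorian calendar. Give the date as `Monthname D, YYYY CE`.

JDN of the 23rd of April, 702 CE = 1977572.
1977572 + 94 = 1977666.
JDN 1977666 in the Gregorian calendar is July 26, 702 CE.

July 26, 702 CE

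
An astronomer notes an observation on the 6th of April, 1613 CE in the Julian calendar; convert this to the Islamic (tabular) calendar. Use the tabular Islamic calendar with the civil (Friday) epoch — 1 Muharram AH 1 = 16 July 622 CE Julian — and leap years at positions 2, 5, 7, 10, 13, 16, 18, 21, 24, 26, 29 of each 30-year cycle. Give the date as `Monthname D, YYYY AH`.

The source date corresponds to 16 April 1613 in the Gregorian calendar (JDN 2310302).
That day falls on 25 Safar 1022 AH in the tabular Islamic calendar.

Safar 25, 1022 AH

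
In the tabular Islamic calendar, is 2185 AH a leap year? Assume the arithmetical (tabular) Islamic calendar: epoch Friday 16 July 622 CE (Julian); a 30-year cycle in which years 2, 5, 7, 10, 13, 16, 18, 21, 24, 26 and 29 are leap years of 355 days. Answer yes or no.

Year 2185 AH is year 25 of its 30-year cycle; leap positions are 2, 5, 7, 10, 13, 16, 18, 21, 24, 26, 29, so it is a common year (354 days).

no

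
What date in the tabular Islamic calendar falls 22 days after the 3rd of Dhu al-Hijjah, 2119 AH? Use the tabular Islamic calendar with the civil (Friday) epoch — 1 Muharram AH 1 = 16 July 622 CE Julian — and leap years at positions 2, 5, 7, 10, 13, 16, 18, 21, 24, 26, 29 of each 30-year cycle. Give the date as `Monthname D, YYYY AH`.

Dhu al-Hijjah 25, 2119 AH

The starting date is JDN 2699316; 2699316 + 22 = 2699338.
JDN 2699338 corresponds to Dhu al-Hijjah 25, 2119 AH.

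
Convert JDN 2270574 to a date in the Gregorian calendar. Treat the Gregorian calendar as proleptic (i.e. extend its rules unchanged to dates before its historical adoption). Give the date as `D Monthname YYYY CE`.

9 July 1504 CE

JDN 2451545 is 1 Jan 2000; 2270574 is −180971 days from there.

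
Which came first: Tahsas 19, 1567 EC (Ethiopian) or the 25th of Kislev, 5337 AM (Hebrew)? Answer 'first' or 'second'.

first

Converting both to JDN: 2296310 vs 2297012; the smaller is the first.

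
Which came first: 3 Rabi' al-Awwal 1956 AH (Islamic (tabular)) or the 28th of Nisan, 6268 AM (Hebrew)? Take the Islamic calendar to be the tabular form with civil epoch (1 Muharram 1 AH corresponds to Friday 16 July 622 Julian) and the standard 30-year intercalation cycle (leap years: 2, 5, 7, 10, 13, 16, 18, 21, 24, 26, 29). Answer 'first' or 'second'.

second

First date → JDN 2641288; second date → JDN 2637208.
JDN 2637208 < JDN 2641288, so the second date is earlier.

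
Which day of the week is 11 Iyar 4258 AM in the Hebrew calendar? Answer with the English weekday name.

Sunday

Equivalently 20 April 498 Gregorian, JDN 1903061.
JDN 1903061 mod 7 = 6, and JDN 0 was a Monday, so this is a Sunday.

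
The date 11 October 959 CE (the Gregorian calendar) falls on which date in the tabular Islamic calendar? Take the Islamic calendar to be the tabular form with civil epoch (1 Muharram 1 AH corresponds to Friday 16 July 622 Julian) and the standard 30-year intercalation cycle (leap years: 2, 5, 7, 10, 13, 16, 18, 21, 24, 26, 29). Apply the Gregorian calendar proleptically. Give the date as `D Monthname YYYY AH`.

30 Rajab 348 AH

Both dates share Julian Day Number 2071611; in the tabular Islamic calendar that is 30 Rajab 348 AH.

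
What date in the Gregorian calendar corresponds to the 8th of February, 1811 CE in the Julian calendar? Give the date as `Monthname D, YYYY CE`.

February 20, 1811 CE

The Julian–Gregorian offset here is 12 days (Julian trailing).
8 February 1811 Julian + 12 days → 20 February 1811 Gregorian.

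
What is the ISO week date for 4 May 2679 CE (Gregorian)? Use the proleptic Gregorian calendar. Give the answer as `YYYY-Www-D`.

2679-W18-7

The weekday is Sunday (ISO weekday 7).
That Sunday belongs to ISO week 18 of ISO year 2679.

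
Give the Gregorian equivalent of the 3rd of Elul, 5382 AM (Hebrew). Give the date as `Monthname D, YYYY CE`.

Julian Day Number of the source date = 2313704.
Converting JDN 2313704 to the Gregorian calendar gives 9 August 1622 CE.

August 9, 1622 CE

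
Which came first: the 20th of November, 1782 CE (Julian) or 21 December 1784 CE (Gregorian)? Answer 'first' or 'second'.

The two dates have Julian Day Numbers 2372257 and 2373008 respectively.
Since 2372257 < 2373008, the first date comes first.

first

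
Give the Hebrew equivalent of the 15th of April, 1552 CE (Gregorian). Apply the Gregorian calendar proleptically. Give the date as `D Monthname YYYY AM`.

11 Nisan 5312 AM

Julian Day Number of the source date = 2288021.
Converting JDN 2288021 to the Hebrew calendar gives 11 Nisan 5312 AM.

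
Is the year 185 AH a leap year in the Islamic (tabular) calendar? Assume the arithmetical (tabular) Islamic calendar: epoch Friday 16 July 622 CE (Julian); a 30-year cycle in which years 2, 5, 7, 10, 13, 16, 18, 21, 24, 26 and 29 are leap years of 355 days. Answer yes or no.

Year 185 AH is year 5 of its 30-year cycle; leap positions are 2, 5, 7, 10, 13, 16, 18, 21, 24, 26, 29, so it is a leap year (355 days).

yes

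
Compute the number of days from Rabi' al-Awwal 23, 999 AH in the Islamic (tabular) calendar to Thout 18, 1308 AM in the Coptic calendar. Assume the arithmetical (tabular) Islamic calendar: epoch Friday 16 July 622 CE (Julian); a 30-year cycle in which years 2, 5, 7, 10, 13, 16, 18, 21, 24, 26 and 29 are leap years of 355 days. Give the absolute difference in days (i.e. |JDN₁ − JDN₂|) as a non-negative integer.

JDN of the first date = 2302179.
JDN of the second date = 2302429.
|2302429 − 2302179| = 250.

250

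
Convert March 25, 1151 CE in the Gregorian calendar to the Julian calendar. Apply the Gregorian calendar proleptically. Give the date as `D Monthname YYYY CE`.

18 March 1151 CE

At this point the Julian calendar is 7 days behind the Gregorian.
25 March 1151 Gregorian − 7 days → 18 March 1151 Julian.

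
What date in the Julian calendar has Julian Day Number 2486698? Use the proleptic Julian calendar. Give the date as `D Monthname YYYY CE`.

17 March 2096 CE

JDN 2486698 is 30 March 2096 in the Gregorian calendar.
In the Julian calendar that day is 17 March 2096 CE.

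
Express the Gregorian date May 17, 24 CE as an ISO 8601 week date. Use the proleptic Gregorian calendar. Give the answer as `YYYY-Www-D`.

0024-W20-5

The weekday is Friday (ISO weekday 5).
That Friday belongs to ISO week 20 of ISO year 24.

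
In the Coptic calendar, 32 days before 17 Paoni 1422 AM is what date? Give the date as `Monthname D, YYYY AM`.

Counting 32 days back from JDN 2344336 reaches JDN 2344304, which is Pashons 15, 1422 AM.

Pashons 15, 1422 AM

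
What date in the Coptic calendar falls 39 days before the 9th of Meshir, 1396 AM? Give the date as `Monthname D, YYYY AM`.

Koiak 30, 1396 AM

JDN of the 9th of Meshir, 1396 AM = 2334712.
2334712 − 39 = 2334673.
JDN 2334673 in the Coptic calendar is Koiak 30, 1396 AM.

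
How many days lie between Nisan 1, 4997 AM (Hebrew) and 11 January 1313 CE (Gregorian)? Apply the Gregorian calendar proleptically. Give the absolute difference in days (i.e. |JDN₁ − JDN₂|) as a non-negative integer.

27675

First date → JDN 2172959; second date → JDN 2200634.
The interval is |2172959 − 2200634| = 27675 days.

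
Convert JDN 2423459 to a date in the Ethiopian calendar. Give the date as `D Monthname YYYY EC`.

1 Yekatit 1915 EC

The Gregorian equivalent of JDN 2423459 is 8 February 1923.
In the Ethiopian calendar that day is 1 Yekatit 1915 EC.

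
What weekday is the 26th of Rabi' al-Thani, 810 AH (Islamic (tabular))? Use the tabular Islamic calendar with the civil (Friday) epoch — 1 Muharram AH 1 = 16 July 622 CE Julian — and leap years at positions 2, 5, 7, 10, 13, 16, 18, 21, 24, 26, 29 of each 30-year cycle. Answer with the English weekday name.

Friday

Equivalently 9 October 1407 Gregorian, JDN 2235237.
Since JDN mod 7 = 4 (0 = Monday), the day is Friday.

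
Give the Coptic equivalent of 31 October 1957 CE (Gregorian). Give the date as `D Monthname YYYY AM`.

Both dates share Julian Day Number 2436143; in the Coptic calendar that is 21 Paopi 1674 AM.

21 Paopi 1674 AM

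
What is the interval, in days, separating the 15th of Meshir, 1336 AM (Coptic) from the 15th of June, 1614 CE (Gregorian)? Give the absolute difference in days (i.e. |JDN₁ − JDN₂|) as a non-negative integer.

First date → JDN 2312803; second date → JDN 2310727.
The interval is |2312803 − 2310727| = 2076 days.

2076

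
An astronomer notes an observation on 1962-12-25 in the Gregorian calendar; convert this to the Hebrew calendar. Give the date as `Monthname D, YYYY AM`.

Julian Day Number of the source date = 2438024.
Converting JDN 2438024 to the Hebrew calendar gives 28 Kislev 5723 AM.

Kislev 28, 5723 AM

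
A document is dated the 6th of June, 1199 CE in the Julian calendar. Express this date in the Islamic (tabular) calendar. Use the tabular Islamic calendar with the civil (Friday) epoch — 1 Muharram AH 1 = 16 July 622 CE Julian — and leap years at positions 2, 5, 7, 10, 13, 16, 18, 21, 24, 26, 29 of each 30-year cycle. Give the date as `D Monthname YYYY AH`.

9 Sha'ban 595 AH

The source date corresponds to 13 June 1199 in the proleptic Gregorian calendar (JDN 2159149).
That day falls on 9 Sha'ban 595 AH in the tabular Islamic calendar.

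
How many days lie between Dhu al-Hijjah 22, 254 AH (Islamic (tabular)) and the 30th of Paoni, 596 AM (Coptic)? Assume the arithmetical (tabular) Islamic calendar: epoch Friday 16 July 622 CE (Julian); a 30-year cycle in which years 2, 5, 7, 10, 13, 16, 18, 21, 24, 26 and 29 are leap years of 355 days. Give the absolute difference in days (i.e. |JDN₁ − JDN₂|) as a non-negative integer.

JDN of the first date = 2038441.
JDN of the second date = 2042653.
|2042653 − 2038441| = 4212.

4212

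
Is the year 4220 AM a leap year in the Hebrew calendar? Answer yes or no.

Hebrew year 4220 is year 2 of its 19-year Metonic cycle; leap years are at positions 3, 6, 8, 11, 14, 17, 19, so it is a common year (12 months).

no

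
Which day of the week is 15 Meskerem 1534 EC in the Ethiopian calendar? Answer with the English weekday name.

Monday

In the proleptic Gregorian calendar this is 22 September 1541 (JDN 2284163).
JDN 2284163 mod 7 = 0, and JDN 0 was a Monday, so this is a Monday.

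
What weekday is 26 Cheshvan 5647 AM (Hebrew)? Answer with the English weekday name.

Wednesday

In the Gregorian calendar this is 24 November 1886 (JDN 2410235).
Since JDN mod 7 = 2 (0 = Monday), the day is Wednesday.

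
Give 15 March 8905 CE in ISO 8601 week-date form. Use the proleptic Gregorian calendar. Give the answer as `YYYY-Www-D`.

The weekday is Sunday (ISO weekday 7).
That Sunday belongs to ISO week 11 of ISO year 8905.

8905-W11-7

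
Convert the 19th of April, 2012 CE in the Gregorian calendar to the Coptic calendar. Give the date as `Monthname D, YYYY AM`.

Julian Day Number of the source date = 2456037.
Converting JDN 2456037 to the Coptic calendar gives 11 Parmouti 1728 AM.

Parmouti 11, 1728 AM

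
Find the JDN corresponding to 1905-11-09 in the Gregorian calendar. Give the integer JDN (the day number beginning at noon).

2417159

JDN 2299161 is 15 October 1582 CE (Gregorian); the target day is +117998 days from there, so JDN = 2417159.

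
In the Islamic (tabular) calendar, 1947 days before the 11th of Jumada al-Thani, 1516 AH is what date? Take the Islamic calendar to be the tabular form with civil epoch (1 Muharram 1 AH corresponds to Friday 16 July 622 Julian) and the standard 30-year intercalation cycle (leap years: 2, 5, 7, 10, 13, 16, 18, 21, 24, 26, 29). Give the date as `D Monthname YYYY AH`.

Counting 1947 days back from JDN 2485463 reaches JDN 2483516, which is 13 Dhu al-Hijjah 1510 AH.

13 Dhu al-Hijjah 1510 AH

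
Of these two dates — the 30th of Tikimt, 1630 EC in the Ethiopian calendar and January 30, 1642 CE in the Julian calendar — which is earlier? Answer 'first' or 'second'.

first

Converting both to JDN: 2319272 vs 2320828; the smaller is the first.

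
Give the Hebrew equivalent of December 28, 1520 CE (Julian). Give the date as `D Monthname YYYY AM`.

Both dates share Julian Day Number 2276600; in the Hebrew calendar that is 18 Tevet 5281 AM.

18 Tevet 5281 AM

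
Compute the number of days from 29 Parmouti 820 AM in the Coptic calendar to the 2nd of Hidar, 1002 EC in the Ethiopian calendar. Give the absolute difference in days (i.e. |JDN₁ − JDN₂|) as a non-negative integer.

First date → JDN 2124408; second date → JDN 2089897.
The interval is |2124408 − 2089897| = 34511 days.

34511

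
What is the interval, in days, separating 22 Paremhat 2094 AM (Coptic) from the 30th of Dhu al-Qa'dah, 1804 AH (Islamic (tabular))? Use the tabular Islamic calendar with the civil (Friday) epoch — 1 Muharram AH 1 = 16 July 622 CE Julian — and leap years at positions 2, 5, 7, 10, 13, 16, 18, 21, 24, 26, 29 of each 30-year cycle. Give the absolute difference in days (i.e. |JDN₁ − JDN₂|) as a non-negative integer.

2012

First date → JDN 2589699; second date → JDN 2587687.
The interval is |2589699 − 2587687| = 2012 days.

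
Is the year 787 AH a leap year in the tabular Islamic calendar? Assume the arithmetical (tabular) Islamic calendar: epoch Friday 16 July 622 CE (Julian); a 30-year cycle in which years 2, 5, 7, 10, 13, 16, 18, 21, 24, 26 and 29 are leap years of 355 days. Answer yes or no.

Year 787 AH is year 7 of its 30-year cycle; leap positions are 2, 5, 7, 10, 13, 16, 18, 21, 24, 26, 29, so it is a leap year (355 days).

yes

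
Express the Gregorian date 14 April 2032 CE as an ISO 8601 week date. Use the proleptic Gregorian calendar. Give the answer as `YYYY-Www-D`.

The weekday is Wednesday (ISO weekday 3).
That Wednesday belongs to ISO week 16 of ISO year 2032.

2032-W16-3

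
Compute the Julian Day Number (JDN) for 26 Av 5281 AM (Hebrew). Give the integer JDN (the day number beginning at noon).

In the proleptic Gregorian calendar the same day is 9 August 1521.
JDN 2451545 is 1 January 2000 CE (Gregorian); the target day is −174731 days from there, so JDN = 2276814.

2276814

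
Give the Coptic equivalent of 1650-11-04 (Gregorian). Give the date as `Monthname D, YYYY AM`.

Both dates share Julian Day Number 2324018; in the Coptic calendar that is 28 Paopi 1367 AM.

Paopi 28, 1367 AM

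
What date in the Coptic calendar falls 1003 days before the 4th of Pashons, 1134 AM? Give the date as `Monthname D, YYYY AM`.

JDN of the 4th of Pashons, 1134 AM = 2239101.
2239101 − 1003 = 2238098.
JDN 2238098 in the Coptic calendar is Mesori 7, 1131 AM.

Mesori 7, 1131 AM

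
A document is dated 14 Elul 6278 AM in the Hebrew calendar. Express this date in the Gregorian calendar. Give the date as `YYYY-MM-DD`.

2518-09-20

Both dates share Julian Day Number 2641003; in the Gregorian calendar that is 20 September 2518 CE.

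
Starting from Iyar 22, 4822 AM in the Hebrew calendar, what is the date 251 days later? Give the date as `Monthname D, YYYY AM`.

Shevat 7, 4823 AM

JDN of Iyar 22, 4822 AM = 2109077.
2109077 + 251 = 2109328.
JDN 2109328 in the Hebrew calendar is Shevat 7, 4823 AM.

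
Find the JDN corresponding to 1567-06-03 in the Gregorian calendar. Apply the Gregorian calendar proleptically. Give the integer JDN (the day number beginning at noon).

2293548

JDN 2400001 is 17 November 1858 CE (Gregorian), MJD 0; the target day is −106453 days from there, so JDN = 2293548.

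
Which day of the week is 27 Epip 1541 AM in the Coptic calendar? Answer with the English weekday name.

Tuesday

In the Gregorian calendar this is 2 August 1825 (JDN 2387841).
2387841 ≡ 1 (mod 7); counting from Monday = 0 gives Tuesday.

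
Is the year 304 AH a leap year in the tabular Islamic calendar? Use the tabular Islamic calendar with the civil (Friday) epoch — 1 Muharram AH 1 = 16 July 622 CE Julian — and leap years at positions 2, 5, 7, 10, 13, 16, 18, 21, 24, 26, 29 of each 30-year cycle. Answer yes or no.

no

Year 304 AH is year 4 of its 30-year cycle; leap positions are 2, 5, 7, 10, 13, 16, 18, 21, 24, 26, 29, so it is a common year (354 days).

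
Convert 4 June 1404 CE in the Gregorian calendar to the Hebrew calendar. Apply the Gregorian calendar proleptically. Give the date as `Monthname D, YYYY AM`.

Sivan 16, 5164 AM

Julian Day Number of the source date = 2234015.
Converting JDN 2234015 to the Hebrew calendar gives 16 Sivan 5164 AM.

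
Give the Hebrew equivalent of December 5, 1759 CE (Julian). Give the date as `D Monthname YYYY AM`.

26 Kislev 5520 AM

The source date corresponds to 16 December 1759 in the Gregorian calendar (JDN 2363871).
That day falls on 26 Kislev 5520 AM in the Hebrew calendar.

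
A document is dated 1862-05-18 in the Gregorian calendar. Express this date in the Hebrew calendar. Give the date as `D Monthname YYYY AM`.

18 Iyar 5622 AM

Both dates share Julian Day Number 2401279; in the Hebrew calendar that is 18 Iyar 5622 AM.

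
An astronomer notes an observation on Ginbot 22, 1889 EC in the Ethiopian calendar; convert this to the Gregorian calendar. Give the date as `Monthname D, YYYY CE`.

Julian Day Number of the source date = 2414074.
Converting JDN 2414074 to the Gregorian calendar gives 29 May 1897 CE.

May 29, 1897 CE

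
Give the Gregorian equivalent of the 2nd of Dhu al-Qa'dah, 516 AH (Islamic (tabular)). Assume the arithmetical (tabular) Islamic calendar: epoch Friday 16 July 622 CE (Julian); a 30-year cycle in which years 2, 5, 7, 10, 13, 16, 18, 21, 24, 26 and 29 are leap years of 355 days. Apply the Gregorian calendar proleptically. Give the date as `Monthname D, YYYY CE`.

Both dates share Julian Day Number 2131235; in the Gregorian calendar that is 9 January 1123 CE.

January 9, 1123 CE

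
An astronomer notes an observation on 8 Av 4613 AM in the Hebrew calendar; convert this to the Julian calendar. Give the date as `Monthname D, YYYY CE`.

The source date corresponds to 21 July 853 in the proleptic Gregorian calendar (JDN 2032814).
That day falls on 17 July 853 CE in the Julian calendar.

July 17, 853 CE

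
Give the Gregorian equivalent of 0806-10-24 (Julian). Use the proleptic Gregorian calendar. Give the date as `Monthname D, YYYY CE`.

October 28, 806 CE

At this point the Julian calendar is 4 days behind the Gregorian.
24 October 806 Julian + 4 days → 28 October 806 Gregorian.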